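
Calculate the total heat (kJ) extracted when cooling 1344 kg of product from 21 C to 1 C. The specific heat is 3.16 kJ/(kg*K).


dT = 21 - (1) = 20 K
Q = m * cp * dT = 1344 * 3.16 * 20
Q = 84941 kJ

84941


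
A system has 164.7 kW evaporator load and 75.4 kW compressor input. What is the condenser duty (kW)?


Q_cond = Q_evap + W
Q_cond = 164.7 + 75.4
Q_cond = 240.1 kW

240.1


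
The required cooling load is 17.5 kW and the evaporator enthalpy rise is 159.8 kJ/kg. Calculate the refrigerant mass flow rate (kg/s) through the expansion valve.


m_dot = Q / dh
m_dot = 17.5 / 159.8
m_dot = 0.1095 kg/s

0.1095


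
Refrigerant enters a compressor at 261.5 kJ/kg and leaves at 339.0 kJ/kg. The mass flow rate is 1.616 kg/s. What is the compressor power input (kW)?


dh = 339.0 - 261.5 = 77.5 kJ/kg
W = m_dot * dh = 1.616 * 77.5 = 125.24 kW

125.24


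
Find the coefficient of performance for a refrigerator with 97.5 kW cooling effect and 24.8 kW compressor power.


COP = Q_evap / W
COP = 97.5 / 24.8
COP = 3.931

3.931


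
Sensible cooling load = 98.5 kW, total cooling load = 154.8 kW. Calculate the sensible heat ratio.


SHR = Q_sensible / Q_total
SHR = 98.5 / 154.8
SHR = 0.636

0.636


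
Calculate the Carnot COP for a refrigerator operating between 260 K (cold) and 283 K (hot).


dT = 283 - 260 = 23 K
COP_carnot = T_cold / dT = 260 / 23
COP_carnot = 11.304

11.304


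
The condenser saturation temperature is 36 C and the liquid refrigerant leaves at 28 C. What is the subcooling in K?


Subcooling = T_cond - T_liquid
Subcooling = 36 - 28
Subcooling = 8 K

8


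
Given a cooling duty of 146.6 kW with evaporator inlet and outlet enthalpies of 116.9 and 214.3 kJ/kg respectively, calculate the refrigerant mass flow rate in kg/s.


dh = 214.3 - 116.9 = 97.4 kJ/kg
m_dot = Q / dh = 146.6 / 97.4 = 1.5051 kg/s

1.5051


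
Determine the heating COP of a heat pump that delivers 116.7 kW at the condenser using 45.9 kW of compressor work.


COP_hp = Q_cond / W
COP_hp = 116.7 / 45.9
COP_hp = 2.542

2.542


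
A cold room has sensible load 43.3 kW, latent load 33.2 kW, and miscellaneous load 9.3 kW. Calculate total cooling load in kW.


Q_total = Q_s + Q_l + Q_misc
Q_total = 43.3 + 33.2 + 9.3
Q_total = 85.8 kW

85.8


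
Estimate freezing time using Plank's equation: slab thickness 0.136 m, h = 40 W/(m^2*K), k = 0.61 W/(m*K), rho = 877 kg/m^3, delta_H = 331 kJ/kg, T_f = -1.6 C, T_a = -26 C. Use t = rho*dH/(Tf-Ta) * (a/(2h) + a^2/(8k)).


dT = -1.6 - (-26) = 24.4 K
term1 = a/(2h) = 0.136/(2*40) = 0.0017
term2 = a^2/(8k) = 0.136^2/(8*0.61) = 0.003790163934
t = rho*dH*1000/dT * (term1 + term2)
t = 877*331*1000/24.4 * (0.0017 + 0.003790163934)
t = 65317 s

65317


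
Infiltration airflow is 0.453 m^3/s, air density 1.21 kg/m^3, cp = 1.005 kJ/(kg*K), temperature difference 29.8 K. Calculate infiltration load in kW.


Q = V_dot * rho * cp * dT
Q = 0.453 * 1.21 * 1.005 * 29.8
Q = 16.416 kW

16.416


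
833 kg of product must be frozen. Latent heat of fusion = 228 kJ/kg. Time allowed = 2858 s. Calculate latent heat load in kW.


Q_lat = m * h_fg / t
Q_lat = 833 * 228 / 2858
Q_lat = 66.45 kW

66.45


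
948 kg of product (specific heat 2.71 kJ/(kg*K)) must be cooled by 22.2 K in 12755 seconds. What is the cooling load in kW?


Q = m * cp * dT / t
Q = 948 * 2.71 * 22.2 / 12755
Q = 4.471 kW

4.471


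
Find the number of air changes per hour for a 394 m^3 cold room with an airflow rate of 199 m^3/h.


ACH = flow / volume
ACH = 199 / 394
ACH = 0.505

0.505


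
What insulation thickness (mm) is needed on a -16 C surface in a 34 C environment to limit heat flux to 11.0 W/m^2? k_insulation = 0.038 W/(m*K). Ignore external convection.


dT = 34 - (-16) = 50 K
thickness = k * dT / q_max * 1000
thickness = 0.038 * 50 / 11.0 * 1000
thickness = 172.7 mm

172.7


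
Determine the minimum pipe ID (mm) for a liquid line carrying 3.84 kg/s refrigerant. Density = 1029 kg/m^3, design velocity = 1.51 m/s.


A = m_dot / (rho * v) = 3.84 / (1029 * 1.51) = 0.002471376441 m^2
d = sqrt(4*A/pi) * 1000
d = 56.1 mm

56.1


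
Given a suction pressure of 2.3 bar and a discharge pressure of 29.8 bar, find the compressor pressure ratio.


PR = P_high / P_low
PR = 29.8 / 2.3
PR = 12.957

12.957


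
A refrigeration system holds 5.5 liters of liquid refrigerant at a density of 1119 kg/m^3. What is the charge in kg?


Charge = V * rho / 1000
Charge = 5.5 * 1119 / 1000
Charge = 6.15 kg

6.15


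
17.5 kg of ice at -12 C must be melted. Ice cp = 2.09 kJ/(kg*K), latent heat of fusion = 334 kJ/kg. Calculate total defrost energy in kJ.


Sensible heat = cp * dT = 2.09 * 12 = 25.08 kJ/kg
Total per kg = 25.08 + 334 = 359.08 kJ/kg
Q = m * total = 17.5 * 359.08
Q = 6283.9 kJ

6283.9


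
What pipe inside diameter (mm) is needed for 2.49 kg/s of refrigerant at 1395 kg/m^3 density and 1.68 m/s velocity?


A = m_dot / (rho * v) = 2.49 / (1395 * 1.68) = 0.001062467998 m^2
d = sqrt(4*A/pi) * 1000
d = 36.8 mm

36.8


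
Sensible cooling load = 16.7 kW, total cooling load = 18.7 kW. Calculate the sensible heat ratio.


SHR = Q_sensible / Q_total
SHR = 16.7 / 18.7
SHR = 0.893

0.893


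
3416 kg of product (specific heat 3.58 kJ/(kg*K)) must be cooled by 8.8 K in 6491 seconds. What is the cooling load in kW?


Q = m * cp * dT / t
Q = 3416 * 3.58 * 8.8 / 6491
Q = 16.58 kW

16.58


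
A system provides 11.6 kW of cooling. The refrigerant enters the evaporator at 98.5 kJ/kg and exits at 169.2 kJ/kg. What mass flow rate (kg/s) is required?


dh = 169.2 - 98.5 = 70.7 kJ/kg
m_dot = Q / dh = 11.6 / 70.7 = 0.1641 kg/s

0.1641


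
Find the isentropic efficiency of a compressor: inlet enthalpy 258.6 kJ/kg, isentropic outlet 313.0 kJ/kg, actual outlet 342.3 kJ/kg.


dh_ideal = 313.0 - 258.6 = 54.4 kJ/kg
dh_actual = 342.3 - 258.6 = 83.7 kJ/kg
eta_s = dh_ideal / dh_actual = 54.4 / 83.7
eta_s = 0.6499

0.6499


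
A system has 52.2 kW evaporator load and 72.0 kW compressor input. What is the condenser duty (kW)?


Q_cond = Q_evap + W
Q_cond = 52.2 + 72.0
Q_cond = 124.2 kW

124.2


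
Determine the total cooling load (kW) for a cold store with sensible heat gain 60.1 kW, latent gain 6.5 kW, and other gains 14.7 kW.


Q_total = Q_s + Q_l + Q_misc
Q_total = 60.1 + 6.5 + 14.7
Q_total = 81.3 kW

81.3


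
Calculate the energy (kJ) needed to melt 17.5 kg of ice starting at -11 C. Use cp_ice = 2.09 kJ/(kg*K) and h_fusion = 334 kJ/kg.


Sensible heat = cp * dT = 2.09 * 11 = 22.99 kJ/kg
Total per kg = 22.99 + 334 = 356.99 kJ/kg
Q = m * total = 17.5 * 356.99
Q = 6247.3 kJ

6247.3


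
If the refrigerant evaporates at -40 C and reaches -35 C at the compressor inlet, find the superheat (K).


Superheat = T_suction - T_evap
Superheat = -35 - (-40)
Superheat = 5 K

5


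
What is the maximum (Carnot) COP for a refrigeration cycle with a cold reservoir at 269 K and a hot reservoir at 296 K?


dT = 296 - 269 = 27 K
COP_carnot = T_cold / dT = 269 / 27
COP_carnot = 9.963

9.963


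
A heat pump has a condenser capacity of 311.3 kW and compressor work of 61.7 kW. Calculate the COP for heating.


COP_hp = Q_cond / W
COP_hp = 311.3 / 61.7
COP_hp = 5.045

5.045


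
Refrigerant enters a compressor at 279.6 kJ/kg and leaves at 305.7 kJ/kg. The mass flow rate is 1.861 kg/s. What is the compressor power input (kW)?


dh = 305.7 - 279.6 = 26.1 kJ/kg
W = m_dot * dh = 1.861 * 26.1 = 48.57 kW

48.57


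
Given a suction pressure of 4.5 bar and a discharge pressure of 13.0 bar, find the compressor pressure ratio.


PR = P_high / P_low
PR = 13.0 / 4.5
PR = 2.889

2.889


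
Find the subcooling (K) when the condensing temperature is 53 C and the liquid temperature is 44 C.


Subcooling = T_cond - T_liquid
Subcooling = 53 - 44
Subcooling = 9 K

9


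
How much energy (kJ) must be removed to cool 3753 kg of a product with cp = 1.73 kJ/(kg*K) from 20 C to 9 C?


dT = 20 - (9) = 11 K
Q = m * cp * dT = 3753 * 1.73 * 11
Q = 71420 kJ

71420


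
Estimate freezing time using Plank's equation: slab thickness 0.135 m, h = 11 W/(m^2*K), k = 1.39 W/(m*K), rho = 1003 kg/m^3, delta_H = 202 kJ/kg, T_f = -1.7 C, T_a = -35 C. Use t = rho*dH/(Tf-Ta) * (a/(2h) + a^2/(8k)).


dT = -1.7 - (-35) = 33.3 K
term1 = a/(2h) = 0.135/(2*11) = 0.006136363636
term2 = a^2/(8k) = 0.135^2/(8*1.39) = 0.001638938849
t = rho*dH*1000/dT * (term1 + term2)
t = 1003*202*1000/33.3 * (0.006136363636 + 0.001638938849)
t = 47307 s

47307


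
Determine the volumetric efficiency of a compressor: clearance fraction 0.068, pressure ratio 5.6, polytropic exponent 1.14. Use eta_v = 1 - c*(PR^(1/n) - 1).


PR^(1/n) = 5.6^(1/1.14) = 4.53216056
eta_v = 1 - 0.068 * (4.53216056 - 1)
eta_v = 0.7598

0.7598


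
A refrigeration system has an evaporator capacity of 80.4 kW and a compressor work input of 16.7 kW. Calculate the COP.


COP = Q_evap / W
COP = 80.4 / 16.7
COP = 4.814

4.814


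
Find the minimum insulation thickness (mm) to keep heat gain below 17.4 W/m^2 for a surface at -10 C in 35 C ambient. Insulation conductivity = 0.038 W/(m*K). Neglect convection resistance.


dT = 35 - (-10) = 45 K
thickness = k * dT / q_max * 1000
thickness = 0.038 * 45 / 17.4 * 1000
thickness = 98.3 mm

98.3


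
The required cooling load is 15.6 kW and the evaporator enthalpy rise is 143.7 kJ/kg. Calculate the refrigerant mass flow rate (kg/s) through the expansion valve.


m_dot = Q / dh
m_dot = 15.6 / 143.7
m_dot = 0.1086 kg/s

0.1086


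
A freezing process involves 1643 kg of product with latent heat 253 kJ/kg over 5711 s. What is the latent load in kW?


Q_lat = m * h_fg / t
Q_lat = 1643 * 253 / 5711
Q_lat = 72.79 kW

72.79


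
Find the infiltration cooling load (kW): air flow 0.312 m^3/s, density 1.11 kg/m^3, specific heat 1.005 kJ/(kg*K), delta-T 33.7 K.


Q = V_dot * rho * cp * dT
Q = 0.312 * 1.11 * 1.005 * 33.7
Q = 11.729 kW

11.729


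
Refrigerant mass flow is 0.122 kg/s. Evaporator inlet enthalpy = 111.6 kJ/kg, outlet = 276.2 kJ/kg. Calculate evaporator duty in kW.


dh = 276.2 - 111.6 = 164.6 kJ/kg
Q_evap = m_dot * dh = 0.122 * 164.6
Q_evap = 20.08 kW

20.08


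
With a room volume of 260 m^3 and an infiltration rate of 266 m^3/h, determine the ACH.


ACH = flow / volume
ACH = 266 / 260
ACH = 1.023

1.023


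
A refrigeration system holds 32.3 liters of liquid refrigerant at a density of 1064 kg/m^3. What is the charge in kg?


Charge = V * rho / 1000
Charge = 32.3 * 1064 / 1000
Charge = 34.37 kg

34.37


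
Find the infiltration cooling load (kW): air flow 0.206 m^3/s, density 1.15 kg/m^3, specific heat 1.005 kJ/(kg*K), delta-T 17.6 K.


Q = V_dot * rho * cp * dT
Q = 0.206 * 1.15 * 1.005 * 17.6
Q = 4.19 kW

4.19


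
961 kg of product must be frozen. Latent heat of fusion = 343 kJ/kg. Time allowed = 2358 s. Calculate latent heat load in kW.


Q_lat = m * h_fg / t
Q_lat = 961 * 343 / 2358
Q_lat = 139.79 kW

139.79


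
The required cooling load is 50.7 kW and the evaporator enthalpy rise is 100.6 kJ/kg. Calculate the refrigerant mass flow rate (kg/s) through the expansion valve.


m_dot = Q / dh
m_dot = 50.7 / 100.6
m_dot = 0.504 kg/s

0.504


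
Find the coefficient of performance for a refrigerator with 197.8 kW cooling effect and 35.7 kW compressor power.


COP = Q_evap / W
COP = 197.8 / 35.7
COP = 5.541

5.541


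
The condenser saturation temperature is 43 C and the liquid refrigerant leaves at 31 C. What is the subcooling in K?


Subcooling = T_cond - T_liquid
Subcooling = 43 - 31
Subcooling = 12 K

12


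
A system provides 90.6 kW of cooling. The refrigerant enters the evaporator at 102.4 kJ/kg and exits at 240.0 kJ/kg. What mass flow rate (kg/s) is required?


dh = 240.0 - 102.4 = 137.6 kJ/kg
m_dot = Q / dh = 90.6 / 137.6 = 0.6584 kg/s

0.6584


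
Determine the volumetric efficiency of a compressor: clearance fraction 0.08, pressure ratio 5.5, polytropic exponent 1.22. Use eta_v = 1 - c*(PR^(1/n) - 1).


PR^(1/n) = 5.5^(1/1.22) = 4.04440523
eta_v = 1 - 0.08 * (4.04440523 - 1)
eta_v = 0.7564

0.7564


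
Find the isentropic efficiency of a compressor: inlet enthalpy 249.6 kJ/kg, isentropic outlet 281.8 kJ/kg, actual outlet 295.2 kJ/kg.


dh_ideal = 281.8 - 249.6 = 32.2 kJ/kg
dh_actual = 295.2 - 249.6 = 45.6 kJ/kg
eta_s = dh_ideal / dh_actual = 32.2 / 45.6
eta_s = 0.7061

0.7061


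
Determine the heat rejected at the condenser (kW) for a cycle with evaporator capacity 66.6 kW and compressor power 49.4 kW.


Q_cond = Q_evap + W
Q_cond = 66.6 + 49.4
Q_cond = 116.0 kW

116.0


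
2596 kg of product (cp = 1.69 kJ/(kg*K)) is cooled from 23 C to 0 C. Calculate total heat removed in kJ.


dT = 23 - (0) = 23 K
Q = m * cp * dT = 2596 * 1.69 * 23
Q = 100907 kJ

100907


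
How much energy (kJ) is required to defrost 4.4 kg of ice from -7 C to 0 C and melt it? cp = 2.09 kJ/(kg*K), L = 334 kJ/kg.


Sensible heat = cp * dT = 2.09 * 7 = 14.63 kJ/kg
Total per kg = 14.63 + 334 = 348.63 kJ/kg
Q = m * total = 4.4 * 348.63
Q = 1534.0 kJ

1534.0


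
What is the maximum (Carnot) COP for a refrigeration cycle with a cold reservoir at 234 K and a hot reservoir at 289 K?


dT = 289 - 234 = 55 K
COP_carnot = T_cold / dT = 234 / 55
COP_carnot = 4.255

4.255


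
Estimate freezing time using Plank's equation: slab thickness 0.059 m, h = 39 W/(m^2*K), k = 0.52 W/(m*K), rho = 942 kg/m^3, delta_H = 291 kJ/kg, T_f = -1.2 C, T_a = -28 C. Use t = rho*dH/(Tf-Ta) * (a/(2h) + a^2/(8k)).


dT = -1.2 - (-28) = 26.8 K
term1 = a/(2h) = 0.059/(2*39) = 0.0007564102564
term2 = a^2/(8k) = 0.059^2/(8*0.52) = 0.0008367788462
t = rho*dH*1000/dT * (term1 + term2)
t = 942*291*1000/26.8 * (0.0007564102564 + 0.0008367788462)
t = 16296 s

16296


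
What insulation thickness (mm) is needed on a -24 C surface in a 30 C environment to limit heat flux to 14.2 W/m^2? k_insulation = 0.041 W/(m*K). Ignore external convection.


dT = 30 - (-24) = 54 K
thickness = k * dT / q_max * 1000
thickness = 0.041 * 54 / 14.2 * 1000
thickness = 155.9 mm

155.9


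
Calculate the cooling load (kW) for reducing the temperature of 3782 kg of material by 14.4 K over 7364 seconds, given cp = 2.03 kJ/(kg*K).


Q = m * cp * dT / t
Q = 3782 * 2.03 * 14.4 / 7364
Q = 15.013 kW

15.013


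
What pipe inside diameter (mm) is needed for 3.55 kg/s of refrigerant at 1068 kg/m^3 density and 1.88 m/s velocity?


A = m_dot / (rho * v) = 3.55 / (1068 * 1.88) = 0.001768069169 m^2
d = sqrt(4*A/pi) * 1000
d = 47.4 mm

47.4


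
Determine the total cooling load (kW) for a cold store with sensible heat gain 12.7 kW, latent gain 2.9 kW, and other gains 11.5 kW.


Q_total = Q_s + Q_l + Q_misc
Q_total = 12.7 + 2.9 + 11.5
Q_total = 27.1 kW

27.1


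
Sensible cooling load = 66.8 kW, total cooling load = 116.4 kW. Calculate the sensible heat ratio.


SHR = Q_sensible / Q_total
SHR = 66.8 / 116.4
SHR = 0.574

0.574


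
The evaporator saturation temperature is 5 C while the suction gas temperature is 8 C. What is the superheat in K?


Superheat = T_suction - T_evap
Superheat = 8 - (5)
Superheat = 3 K

3


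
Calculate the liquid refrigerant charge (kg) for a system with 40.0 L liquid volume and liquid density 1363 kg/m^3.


Charge = V * rho / 1000
Charge = 40.0 * 1363 / 1000
Charge = 54.52 kg

54.52


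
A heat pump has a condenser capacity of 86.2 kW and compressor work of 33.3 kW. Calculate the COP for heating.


COP_hp = Q_cond / W
COP_hp = 86.2 / 33.3
COP_hp = 2.589

2.589


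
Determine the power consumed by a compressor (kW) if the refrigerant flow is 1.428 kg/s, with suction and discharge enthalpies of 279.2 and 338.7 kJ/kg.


dh = 338.7 - 279.2 = 59.5 kJ/kg
W = m_dot * dh = 1.428 * 59.5 = 84.97 kW

84.97


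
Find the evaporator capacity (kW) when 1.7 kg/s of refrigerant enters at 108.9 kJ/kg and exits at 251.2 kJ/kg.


dh = 251.2 - 108.9 = 142.3 kJ/kg
Q_evap = m_dot * dh = 1.7 * 142.3
Q_evap = 241.91 kW

241.91


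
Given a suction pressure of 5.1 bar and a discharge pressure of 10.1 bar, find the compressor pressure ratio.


PR = P_high / P_low
PR = 10.1 / 5.1
PR = 1.98

1.98


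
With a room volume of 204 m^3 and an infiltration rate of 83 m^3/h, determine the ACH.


ACH = flow / volume
ACH = 83 / 204
ACH = 0.407

0.407


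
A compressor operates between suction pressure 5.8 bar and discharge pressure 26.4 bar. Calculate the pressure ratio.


PR = P_high / P_low
PR = 26.4 / 5.8
PR = 4.552

4.552


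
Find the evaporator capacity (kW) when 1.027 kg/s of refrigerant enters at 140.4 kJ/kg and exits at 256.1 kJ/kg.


dh = 256.1 - 140.4 = 115.7 kJ/kg
Q_evap = m_dot * dh = 1.027 * 115.7
Q_evap = 118.82 kW

118.82


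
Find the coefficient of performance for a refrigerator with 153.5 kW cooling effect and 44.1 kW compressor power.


COP = Q_evap / W
COP = 153.5 / 44.1
COP = 3.481

3.481


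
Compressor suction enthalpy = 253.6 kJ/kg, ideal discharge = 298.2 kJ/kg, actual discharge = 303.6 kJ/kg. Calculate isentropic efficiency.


dh_ideal = 298.2 - 253.6 = 44.6 kJ/kg
dh_actual = 303.6 - 253.6 = 50.0 kJ/kg
eta_s = dh_ideal / dh_actual = 44.6 / 50.0
eta_s = 0.892

0.892


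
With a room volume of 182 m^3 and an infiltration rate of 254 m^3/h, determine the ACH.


ACH = flow / volume
ACH = 254 / 182
ACH = 1.396

1.396


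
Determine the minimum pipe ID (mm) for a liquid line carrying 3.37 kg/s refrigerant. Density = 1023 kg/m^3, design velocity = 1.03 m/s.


A = m_dot / (rho * v) = 3.37 / (1023 * 1.03) = 0.003198284125 m^2
d = sqrt(4*A/pi) * 1000
d = 63.8 mm

63.8


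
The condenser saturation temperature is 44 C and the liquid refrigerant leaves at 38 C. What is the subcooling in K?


Subcooling = T_cond - T_liquid
Subcooling = 44 - 38
Subcooling = 6 K

6


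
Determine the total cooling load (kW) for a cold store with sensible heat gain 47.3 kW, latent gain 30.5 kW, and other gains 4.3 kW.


Q_total = Q_s + Q_l + Q_misc
Q_total = 47.3 + 30.5 + 4.3
Q_total = 82.1 kW

82.1


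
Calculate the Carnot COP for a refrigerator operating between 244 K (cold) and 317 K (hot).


dT = 317 - 244 = 73 K
COP_carnot = T_cold / dT = 244 / 73
COP_carnot = 3.342

3.342


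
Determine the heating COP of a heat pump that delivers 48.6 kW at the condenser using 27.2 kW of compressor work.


COP_hp = Q_cond / W
COP_hp = 48.6 / 27.2
COP_hp = 1.787

1.787


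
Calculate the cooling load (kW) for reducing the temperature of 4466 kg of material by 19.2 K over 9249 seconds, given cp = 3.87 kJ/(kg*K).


Q = m * cp * dT / t
Q = 4466 * 3.87 * 19.2 / 9249
Q = 35.879 kW

35.879


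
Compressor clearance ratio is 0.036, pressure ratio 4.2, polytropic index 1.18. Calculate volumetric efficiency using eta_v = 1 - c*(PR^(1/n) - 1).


PR^(1/n) = 4.2^(1/1.18) = 3.37425084
eta_v = 1 - 0.036 * (3.37425084 - 1)
eta_v = 0.9145

0.9145


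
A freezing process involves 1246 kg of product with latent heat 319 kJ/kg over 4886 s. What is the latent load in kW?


Q_lat = m * h_fg / t
Q_lat = 1246 * 319 / 4886
Q_lat = 81.35 kW

81.35


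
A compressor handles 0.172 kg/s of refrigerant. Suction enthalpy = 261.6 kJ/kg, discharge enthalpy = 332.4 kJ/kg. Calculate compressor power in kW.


dh = 332.4 - 261.6 = 70.8 kJ/kg
W = m_dot * dh = 0.172 * 70.8 = 12.18 kW

12.18


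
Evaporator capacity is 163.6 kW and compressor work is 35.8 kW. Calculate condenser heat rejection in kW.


Q_cond = Q_evap + W
Q_cond = 163.6 + 35.8
Q_cond = 199.4 kW

199.4


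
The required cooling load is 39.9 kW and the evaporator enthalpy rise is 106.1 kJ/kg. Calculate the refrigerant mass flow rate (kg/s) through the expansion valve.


m_dot = Q / dh
m_dot = 39.9 / 106.1
m_dot = 0.3761 kg/s

0.3761


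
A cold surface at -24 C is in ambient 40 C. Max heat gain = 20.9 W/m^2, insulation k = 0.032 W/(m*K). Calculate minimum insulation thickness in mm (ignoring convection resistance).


dT = 40 - (-24) = 64 K
thickness = k * dT / q_max * 1000
thickness = 0.032 * 64 / 20.9 * 1000
thickness = 98.0 mm

98.0


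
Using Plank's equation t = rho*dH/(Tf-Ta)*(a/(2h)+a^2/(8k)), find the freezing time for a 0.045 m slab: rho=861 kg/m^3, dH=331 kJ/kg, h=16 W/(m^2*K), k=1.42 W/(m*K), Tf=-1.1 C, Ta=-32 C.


dT = -1.1 - (-32) = 30.9 K
term1 = a/(2h) = 0.045/(2*16) = 0.00140625
term2 = a^2/(8k) = 0.045^2/(8*1.42) = 0.0001782570423
t = rho*dH*1000/dT * (term1 + term2)
t = 861*331*1000/30.9 * (0.00140625 + 0.0001782570423)
t = 14614 s

14614


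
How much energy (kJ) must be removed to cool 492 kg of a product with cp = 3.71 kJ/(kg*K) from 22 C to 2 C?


dT = 22 - (2) = 20 K
Q = m * cp * dT = 492 * 3.71 * 20
Q = 36506 kJ

36506


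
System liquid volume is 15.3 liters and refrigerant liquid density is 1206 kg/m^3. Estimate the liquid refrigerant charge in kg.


Charge = V * rho / 1000
Charge = 15.3 * 1206 / 1000
Charge = 18.45 kg

18.45


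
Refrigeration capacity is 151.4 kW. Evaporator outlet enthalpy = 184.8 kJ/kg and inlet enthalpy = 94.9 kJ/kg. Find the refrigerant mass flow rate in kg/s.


dh = 184.8 - 94.9 = 89.9 kJ/kg
m_dot = Q / dh = 151.4 / 89.9 = 1.6841 kg/s

1.6841


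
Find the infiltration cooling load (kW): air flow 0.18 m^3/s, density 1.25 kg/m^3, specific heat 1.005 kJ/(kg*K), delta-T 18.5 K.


Q = V_dot * rho * cp * dT
Q = 0.18 * 1.25 * 1.005 * 18.5
Q = 4.183 kW

4.183


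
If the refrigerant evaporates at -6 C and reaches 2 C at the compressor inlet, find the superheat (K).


Superheat = T_suction - T_evap
Superheat = 2 - (-6)
Superheat = 8 K

8


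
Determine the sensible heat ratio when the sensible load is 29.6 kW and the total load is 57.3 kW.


SHR = Q_sensible / Q_total
SHR = 29.6 / 57.3
SHR = 0.517

0.517


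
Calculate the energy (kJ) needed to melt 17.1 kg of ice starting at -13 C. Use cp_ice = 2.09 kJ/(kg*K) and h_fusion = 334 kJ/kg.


Sensible heat = cp * dT = 2.09 * 13 = 27.17 kJ/kg
Total per kg = 27.17 + 334 = 361.17 kJ/kg
Q = m * total = 17.1 * 361.17
Q = 6176.0 kJ

6176.0


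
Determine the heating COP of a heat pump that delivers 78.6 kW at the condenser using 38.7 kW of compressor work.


COP_hp = Q_cond / W
COP_hp = 78.6 / 38.7
COP_hp = 2.031

2.031


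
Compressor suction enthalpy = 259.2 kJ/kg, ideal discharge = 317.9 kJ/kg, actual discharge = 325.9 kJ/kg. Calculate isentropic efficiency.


dh_ideal = 317.9 - 259.2 = 58.7 kJ/kg
dh_actual = 325.9 - 259.2 = 66.7 kJ/kg
eta_s = dh_ideal / dh_actual = 58.7 / 66.7
eta_s = 0.8801

0.8801


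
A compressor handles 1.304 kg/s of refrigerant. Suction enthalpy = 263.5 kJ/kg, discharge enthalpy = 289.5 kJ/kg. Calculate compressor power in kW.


dh = 289.5 - 263.5 = 26.0 kJ/kg
W = m_dot * dh = 1.304 * 26.0 = 33.9 kW

33.9


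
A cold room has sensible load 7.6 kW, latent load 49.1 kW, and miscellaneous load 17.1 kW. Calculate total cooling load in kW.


Q_total = Q_s + Q_l + Q_misc
Q_total = 7.6 + 49.1 + 17.1
Q_total = 73.8 kW

73.8


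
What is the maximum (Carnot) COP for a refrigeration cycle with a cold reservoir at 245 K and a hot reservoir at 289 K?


dT = 289 - 245 = 44 K
COP_carnot = T_cold / dT = 245 / 44
COP_carnot = 5.568

5.568


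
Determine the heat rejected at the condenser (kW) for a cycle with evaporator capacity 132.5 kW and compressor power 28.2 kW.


Q_cond = Q_evap + W
Q_cond = 132.5 + 28.2
Q_cond = 160.7 kW

160.7


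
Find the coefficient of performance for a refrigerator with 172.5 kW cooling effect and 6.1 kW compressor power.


COP = Q_evap / W
COP = 172.5 / 6.1
COP = 28.279

28.279


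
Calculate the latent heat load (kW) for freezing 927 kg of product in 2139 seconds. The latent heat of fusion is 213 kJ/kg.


Q_lat = m * h_fg / t
Q_lat = 927 * 213 / 2139
Q_lat = 92.31 kW

92.31


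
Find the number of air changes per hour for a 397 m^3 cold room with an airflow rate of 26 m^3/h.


ACH = flow / volume
ACH = 26 / 397
ACH = 0.065

0.065


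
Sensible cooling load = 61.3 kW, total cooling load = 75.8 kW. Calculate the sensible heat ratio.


SHR = Q_sensible / Q_total
SHR = 61.3 / 75.8
SHR = 0.809

0.809


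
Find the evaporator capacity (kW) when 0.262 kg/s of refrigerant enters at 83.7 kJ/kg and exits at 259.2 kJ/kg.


dh = 259.2 - 83.7 = 175.5 kJ/kg
Q_evap = m_dot * dh = 0.262 * 175.5
Q_evap = 45.98 kW

45.98


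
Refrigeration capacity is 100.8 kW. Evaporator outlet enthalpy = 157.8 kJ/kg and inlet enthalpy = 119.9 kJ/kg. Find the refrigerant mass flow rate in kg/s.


dh = 157.8 - 119.9 = 37.9 kJ/kg
m_dot = Q / dh = 100.8 / 37.9 = 2.6596 kg/s

2.6596


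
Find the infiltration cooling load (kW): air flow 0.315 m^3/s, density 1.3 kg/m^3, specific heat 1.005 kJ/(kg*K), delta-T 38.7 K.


Q = V_dot * rho * cp * dT
Q = 0.315 * 1.3 * 1.005 * 38.7
Q = 15.927 kW

15.927


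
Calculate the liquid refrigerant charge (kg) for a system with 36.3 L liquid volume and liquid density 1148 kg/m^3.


Charge = V * rho / 1000
Charge = 36.3 * 1148 / 1000
Charge = 41.67 kg

41.67


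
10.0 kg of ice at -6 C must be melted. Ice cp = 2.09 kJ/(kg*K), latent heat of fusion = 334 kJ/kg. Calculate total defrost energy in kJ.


Sensible heat = cp * dT = 2.09 * 6 = 12.54 kJ/kg
Total per kg = 12.54 + 334 = 346.54 kJ/kg
Q = m * total = 10.0 * 346.54
Q = 3465.4 kJ

3465.4


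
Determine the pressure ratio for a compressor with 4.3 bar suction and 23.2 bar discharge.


PR = P_high / P_low
PR = 23.2 / 4.3
PR = 5.395

5.395


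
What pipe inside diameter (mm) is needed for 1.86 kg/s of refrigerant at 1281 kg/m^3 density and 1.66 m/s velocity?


A = m_dot / (rho * v) = 1.86 / (1281 * 1.66) = 0.000874693152 m^2
d = sqrt(4*A/pi) * 1000
d = 33.4 mm

33.4


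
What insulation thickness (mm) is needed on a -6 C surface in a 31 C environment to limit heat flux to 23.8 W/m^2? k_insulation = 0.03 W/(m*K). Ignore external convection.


dT = 31 - (-6) = 37 K
thickness = k * dT / q_max * 1000
thickness = 0.03 * 37 / 23.8 * 1000
thickness = 46.6 mm

46.6


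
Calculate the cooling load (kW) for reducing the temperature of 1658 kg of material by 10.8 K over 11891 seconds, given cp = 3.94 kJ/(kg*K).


Q = m * cp * dT / t
Q = 1658 * 3.94 * 10.8 / 11891
Q = 5.933 kW

5.933


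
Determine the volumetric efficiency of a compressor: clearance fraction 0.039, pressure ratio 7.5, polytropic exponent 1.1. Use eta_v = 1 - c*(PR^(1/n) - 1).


PR^(1/n) = 7.5^(1/1.1) = 6.24468073
eta_v = 1 - 0.039 * (6.24468073 - 1)
eta_v = 0.7955

0.7955


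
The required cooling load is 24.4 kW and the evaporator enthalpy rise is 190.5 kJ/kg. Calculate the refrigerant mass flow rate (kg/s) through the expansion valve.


m_dot = Q / dh
m_dot = 24.4 / 190.5
m_dot = 0.1281 kg/s

0.1281


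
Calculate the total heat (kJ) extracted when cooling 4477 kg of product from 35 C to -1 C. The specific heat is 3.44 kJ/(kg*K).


dT = 35 - (-1) = 36 K
Q = m * cp * dT = 4477 * 3.44 * 36
Q = 554432 kJ

554432


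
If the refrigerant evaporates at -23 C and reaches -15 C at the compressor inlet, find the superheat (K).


Superheat = T_suction - T_evap
Superheat = -15 - (-23)
Superheat = 8 K

8


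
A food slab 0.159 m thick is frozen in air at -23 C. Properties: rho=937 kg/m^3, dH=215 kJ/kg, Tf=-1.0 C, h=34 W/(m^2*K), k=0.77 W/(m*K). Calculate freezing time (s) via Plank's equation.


dT = -1.0 - (-23) = 22.0 K
term1 = a/(2h) = 0.159/(2*34) = 0.002338235294
term2 = a^2/(8k) = 0.159^2/(8*0.77) = 0.004104058442
t = rho*dH*1000/dT * (term1 + term2)
t = 937*215*1000/22.0 * (0.002338235294 + 0.004104058442)
t = 58992 s

58992


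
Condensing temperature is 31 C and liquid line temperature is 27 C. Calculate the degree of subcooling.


Subcooling = T_cond - T_liquid
Subcooling = 31 - 27
Subcooling = 4 K

4


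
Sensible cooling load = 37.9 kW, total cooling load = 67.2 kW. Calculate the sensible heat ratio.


SHR = Q_sensible / Q_total
SHR = 37.9 / 67.2
SHR = 0.564

0.564


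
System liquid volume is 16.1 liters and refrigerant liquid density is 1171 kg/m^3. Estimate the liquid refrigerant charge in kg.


Charge = V * rho / 1000
Charge = 16.1 * 1171 / 1000
Charge = 18.85 kg

18.85


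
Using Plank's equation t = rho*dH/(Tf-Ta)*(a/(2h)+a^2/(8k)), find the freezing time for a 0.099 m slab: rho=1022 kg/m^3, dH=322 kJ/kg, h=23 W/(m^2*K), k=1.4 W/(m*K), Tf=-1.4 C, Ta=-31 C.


dT = -1.4 - (-31) = 29.6 K
term1 = a/(2h) = 0.099/(2*23) = 0.002152173913
term2 = a^2/(8k) = 0.099^2/(8*1.4) = 0.0008750892857
t = rho*dH*1000/dT * (term1 + term2)
t = 1022*322*1000/29.6 * (0.002152173913 + 0.0008750892857)
t = 33656 s

33656


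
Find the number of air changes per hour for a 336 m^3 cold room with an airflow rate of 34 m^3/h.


ACH = flow / volume
ACH = 34 / 336
ACH = 0.101

0.101


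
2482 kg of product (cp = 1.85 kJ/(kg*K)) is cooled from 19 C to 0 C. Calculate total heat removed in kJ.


dT = 19 - (0) = 19 K
Q = m * cp * dT = 2482 * 1.85 * 19
Q = 87242 kJ

87242


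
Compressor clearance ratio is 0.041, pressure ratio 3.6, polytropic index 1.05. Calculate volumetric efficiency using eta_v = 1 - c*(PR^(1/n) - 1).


PR^(1/n) = 3.6^(1/1.05) = 3.38697433
eta_v = 1 - 0.041 * (3.38697433 - 1)
eta_v = 0.9021

0.9021


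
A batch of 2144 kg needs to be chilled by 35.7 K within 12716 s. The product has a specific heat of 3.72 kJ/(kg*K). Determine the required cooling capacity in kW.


Q = m * cp * dT / t
Q = 2144 * 3.72 * 35.7 / 12716
Q = 22.392 kW

22.392


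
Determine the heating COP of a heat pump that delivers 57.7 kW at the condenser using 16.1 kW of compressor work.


COP_hp = Q_cond / W
COP_hp = 57.7 / 16.1
COP_hp = 3.584

3.584


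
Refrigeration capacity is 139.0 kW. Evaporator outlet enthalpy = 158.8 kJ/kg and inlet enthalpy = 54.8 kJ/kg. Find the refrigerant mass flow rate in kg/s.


dh = 158.8 - 54.8 = 104.0 kJ/kg
m_dot = Q / dh = 139.0 / 104.0 = 1.3365 kg/s

1.3365


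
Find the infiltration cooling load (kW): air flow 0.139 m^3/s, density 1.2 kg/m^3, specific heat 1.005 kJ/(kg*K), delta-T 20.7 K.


Q = V_dot * rho * cp * dT
Q = 0.139 * 1.2 * 1.005 * 20.7
Q = 3.47 kW

3.47


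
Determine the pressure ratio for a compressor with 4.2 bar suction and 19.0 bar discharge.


PR = P_high / P_low
PR = 19.0 / 4.2
PR = 4.524

4.524


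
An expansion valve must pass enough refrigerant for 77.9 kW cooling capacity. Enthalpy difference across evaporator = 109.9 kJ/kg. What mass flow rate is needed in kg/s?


m_dot = Q / dh
m_dot = 77.9 / 109.9
m_dot = 0.7088 kg/s

0.7088


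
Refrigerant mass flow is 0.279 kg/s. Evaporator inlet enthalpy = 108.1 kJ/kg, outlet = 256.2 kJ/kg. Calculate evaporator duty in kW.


dh = 256.2 - 108.1 = 148.1 kJ/kg
Q_evap = m_dot * dh = 0.279 * 148.1
Q_evap = 41.32 kW

41.32


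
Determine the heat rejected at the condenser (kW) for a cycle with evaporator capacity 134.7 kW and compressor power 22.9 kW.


Q_cond = Q_evap + W
Q_cond = 134.7 + 22.9
Q_cond = 157.6 kW

157.6


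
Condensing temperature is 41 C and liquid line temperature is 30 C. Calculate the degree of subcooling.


Subcooling = T_cond - T_liquid
Subcooling = 41 - 30
Subcooling = 11 K

11


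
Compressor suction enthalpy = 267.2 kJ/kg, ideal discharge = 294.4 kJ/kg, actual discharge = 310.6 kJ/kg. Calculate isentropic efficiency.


dh_ideal = 294.4 - 267.2 = 27.2 kJ/kg
dh_actual = 310.6 - 267.2 = 43.4 kJ/kg
eta_s = dh_ideal / dh_actual = 27.2 / 43.4
eta_s = 0.6267

0.6267


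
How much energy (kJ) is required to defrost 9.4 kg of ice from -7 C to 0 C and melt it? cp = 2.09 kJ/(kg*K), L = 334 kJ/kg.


Sensible heat = cp * dT = 2.09 * 7 = 14.63 kJ/kg
Total per kg = 14.63 + 334 = 348.63 kJ/kg
Q = m * total = 9.4 * 348.63
Q = 3277.1 kJ

3277.1


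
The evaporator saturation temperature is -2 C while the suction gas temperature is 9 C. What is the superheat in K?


Superheat = T_suction - T_evap
Superheat = 9 - (-2)
Superheat = 11 K

11


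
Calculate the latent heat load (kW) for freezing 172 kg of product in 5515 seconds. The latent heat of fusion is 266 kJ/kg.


Q_lat = m * h_fg / t
Q_lat = 172 * 266 / 5515
Q_lat = 8.3 kW

8.3


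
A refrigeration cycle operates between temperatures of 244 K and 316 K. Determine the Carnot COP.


dT = 316 - 244 = 72 K
COP_carnot = T_cold / dT = 244 / 72
COP_carnot = 3.389

3.389


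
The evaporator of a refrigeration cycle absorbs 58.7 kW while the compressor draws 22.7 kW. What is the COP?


COP = Q_evap / W
COP = 58.7 / 22.7
COP = 2.586

2.586


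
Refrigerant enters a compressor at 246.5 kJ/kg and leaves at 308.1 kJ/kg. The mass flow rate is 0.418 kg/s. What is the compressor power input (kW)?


dh = 308.1 - 246.5 = 61.6 kJ/kg
W = m_dot * dh = 0.418 * 61.6 = 25.75 kW

25.75


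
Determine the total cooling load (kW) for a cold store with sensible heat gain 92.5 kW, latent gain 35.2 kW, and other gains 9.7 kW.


Q_total = Q_s + Q_l + Q_misc
Q_total = 92.5 + 35.2 + 9.7
Q_total = 137.4 kW

137.4


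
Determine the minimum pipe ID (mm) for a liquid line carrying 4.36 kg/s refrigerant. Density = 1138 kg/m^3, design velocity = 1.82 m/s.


A = m_dot / (rho * v) = 4.36 / (1138 * 1.82) = 0.002105100523 m^2
d = sqrt(4*A/pi) * 1000
d = 51.8 mm

51.8


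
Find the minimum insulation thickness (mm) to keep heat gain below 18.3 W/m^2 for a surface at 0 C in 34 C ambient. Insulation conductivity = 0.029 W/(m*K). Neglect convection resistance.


dT = 34 - (0) = 34 K
thickness = k * dT / q_max * 1000
thickness = 0.029 * 34 / 18.3 * 1000
thickness = 53.9 mm

53.9


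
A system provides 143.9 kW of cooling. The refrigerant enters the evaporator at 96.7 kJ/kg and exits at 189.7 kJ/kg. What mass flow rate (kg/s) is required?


dh = 189.7 - 96.7 = 93.0 kJ/kg
m_dot = Q / dh = 143.9 / 93.0 = 1.5473 kg/s

1.5473


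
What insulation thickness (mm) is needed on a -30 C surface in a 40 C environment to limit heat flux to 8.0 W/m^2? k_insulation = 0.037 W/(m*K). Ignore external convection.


dT = 40 - (-30) = 70 K
thickness = k * dT / q_max * 1000
thickness = 0.037 * 70 / 8.0 * 1000
thickness = 323.8 mm

323.8


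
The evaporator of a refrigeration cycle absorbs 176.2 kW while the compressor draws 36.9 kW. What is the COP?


COP = Q_evap / W
COP = 176.2 / 36.9
COP = 4.775

4.775


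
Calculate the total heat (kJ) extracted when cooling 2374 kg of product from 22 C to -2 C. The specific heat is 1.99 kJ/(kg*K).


dT = 22 - (-2) = 24 K
Q = m * cp * dT = 2374 * 1.99 * 24
Q = 113382 kJ

113382


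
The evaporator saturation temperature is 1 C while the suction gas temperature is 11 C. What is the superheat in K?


Superheat = T_suction - T_evap
Superheat = 11 - (1)
Superheat = 10 K

10


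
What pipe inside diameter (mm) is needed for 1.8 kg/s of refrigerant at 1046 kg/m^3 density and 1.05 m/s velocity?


A = m_dot / (rho * v) = 1.8 / (1046 * 1.05) = 0.001638896476 m^2
d = sqrt(4*A/pi) * 1000
d = 45.7 mm

45.7


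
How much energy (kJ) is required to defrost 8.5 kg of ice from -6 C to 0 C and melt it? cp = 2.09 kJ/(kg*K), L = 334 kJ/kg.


Sensible heat = cp * dT = 2.09 * 6 = 12.54 kJ/kg
Total per kg = 12.54 + 334 = 346.54 kJ/kg
Q = m * total = 8.5 * 346.54
Q = 2945.6 kJ

2945.6


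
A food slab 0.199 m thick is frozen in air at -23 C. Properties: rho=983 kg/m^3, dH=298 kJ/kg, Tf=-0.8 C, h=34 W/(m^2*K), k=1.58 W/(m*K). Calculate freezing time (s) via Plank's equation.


dT = -0.8 - (-23) = 22.2 K
term1 = a/(2h) = 0.199/(2*34) = 0.002926470588
term2 = a^2/(8k) = 0.199^2/(8*1.58) = 0.003132990506
t = rho*dH*1000/dT * (term1 + term2)
t = 983*298*1000/22.2 * (0.002926470588 + 0.003132990506)
t = 79956 s

79956


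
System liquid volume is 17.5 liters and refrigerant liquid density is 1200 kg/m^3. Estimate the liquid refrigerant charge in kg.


Charge = V * rho / 1000
Charge = 17.5 * 1200 / 1000
Charge = 21.0 kg

21.0


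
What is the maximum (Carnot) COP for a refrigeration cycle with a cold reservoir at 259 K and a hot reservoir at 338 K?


dT = 338 - 259 = 79 K
COP_carnot = T_cold / dT = 259 / 79
COP_carnot = 3.278

3.278


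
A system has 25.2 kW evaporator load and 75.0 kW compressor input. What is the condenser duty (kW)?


Q_cond = Q_evap + W
Q_cond = 25.2 + 75.0
Q_cond = 100.2 kW

100.2


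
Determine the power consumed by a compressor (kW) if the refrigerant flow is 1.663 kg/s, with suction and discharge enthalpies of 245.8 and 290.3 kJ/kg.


dh = 290.3 - 245.8 = 44.5 kJ/kg
W = m_dot * dh = 1.663 * 44.5 = 74.0 kW

74.0


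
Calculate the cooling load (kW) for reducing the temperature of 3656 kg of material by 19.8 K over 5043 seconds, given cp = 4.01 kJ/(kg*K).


Q = m * cp * dT / t
Q = 3656 * 4.01 * 19.8 / 5043
Q = 57.561 kW

57.561


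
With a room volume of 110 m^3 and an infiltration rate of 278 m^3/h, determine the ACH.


ACH = flow / volume
ACH = 278 / 110
ACH = 2.527

2.527


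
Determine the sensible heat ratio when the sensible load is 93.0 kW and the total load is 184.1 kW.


SHR = Q_sensible / Q_total
SHR = 93.0 / 184.1
SHR = 0.505

0.505


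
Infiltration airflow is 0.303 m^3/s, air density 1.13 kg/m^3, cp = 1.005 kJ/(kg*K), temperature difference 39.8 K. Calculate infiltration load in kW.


Q = V_dot * rho * cp * dT
Q = 0.303 * 1.13 * 1.005 * 39.8
Q = 13.695 kW

13.695


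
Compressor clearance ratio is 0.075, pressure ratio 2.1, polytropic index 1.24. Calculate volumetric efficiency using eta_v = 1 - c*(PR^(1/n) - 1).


PR^(1/n) = 2.1^(1/1.24) = 1.81909035
eta_v = 1 - 0.075 * (1.81909035 - 1)
eta_v = 0.9386

0.9386


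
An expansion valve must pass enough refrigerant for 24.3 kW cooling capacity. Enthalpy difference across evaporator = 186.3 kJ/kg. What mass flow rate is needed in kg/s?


m_dot = Q / dh
m_dot = 24.3 / 186.3
m_dot = 0.1304 kg/s

0.1304


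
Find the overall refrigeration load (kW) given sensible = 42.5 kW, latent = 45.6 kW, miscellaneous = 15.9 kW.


Q_total = Q_s + Q_l + Q_misc
Q_total = 42.5 + 45.6 + 15.9
Q_total = 104.0 kW

104.0


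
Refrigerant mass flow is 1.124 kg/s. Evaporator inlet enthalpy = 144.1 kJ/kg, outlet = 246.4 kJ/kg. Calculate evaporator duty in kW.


dh = 246.4 - 144.1 = 102.3 kJ/kg
Q_evap = m_dot * dh = 1.124 * 102.3
Q_evap = 114.99 kW

114.99


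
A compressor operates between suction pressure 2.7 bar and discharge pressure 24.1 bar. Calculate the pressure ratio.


PR = P_high / P_low
PR = 24.1 / 2.7
PR = 8.926

8.926


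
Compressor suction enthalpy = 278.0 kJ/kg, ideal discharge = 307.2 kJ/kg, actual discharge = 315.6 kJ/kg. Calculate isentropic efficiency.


dh_ideal = 307.2 - 278.0 = 29.2 kJ/kg
dh_actual = 315.6 - 278.0 = 37.6 kJ/kg
eta_s = dh_ideal / dh_actual = 29.2 / 37.6
eta_s = 0.7766

0.7766


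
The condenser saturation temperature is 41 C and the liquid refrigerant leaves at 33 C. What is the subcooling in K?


Subcooling = T_cond - T_liquid
Subcooling = 41 - 33
Subcooling = 8 K

8


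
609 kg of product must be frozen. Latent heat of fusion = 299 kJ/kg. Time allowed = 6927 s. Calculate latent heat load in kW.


Q_lat = m * h_fg / t
Q_lat = 609 * 299 / 6927
Q_lat = 26.29 kW

26.29


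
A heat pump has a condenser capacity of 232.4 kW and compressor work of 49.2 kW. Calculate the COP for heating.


COP_hp = Q_cond / W
COP_hp = 232.4 / 49.2
COP_hp = 4.724

4.724


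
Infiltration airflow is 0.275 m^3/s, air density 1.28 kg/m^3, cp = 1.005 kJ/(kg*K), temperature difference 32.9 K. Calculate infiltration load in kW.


Q = V_dot * rho * cp * dT
Q = 0.275 * 1.28 * 1.005 * 32.9
Q = 11.639 kW

11.639
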